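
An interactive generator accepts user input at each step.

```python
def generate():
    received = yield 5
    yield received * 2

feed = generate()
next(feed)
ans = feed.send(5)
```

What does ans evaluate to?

Step 1: next(feed) advances to first yield, producing 5.
Step 2: send(5) resumes, received = 5.
Step 3: yield received * 2 = 5 * 2 = 10.
Therefore ans = 10.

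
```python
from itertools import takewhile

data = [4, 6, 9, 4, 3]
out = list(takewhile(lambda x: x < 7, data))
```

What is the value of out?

Step 1: takewhile stops at first element >= 7:
  4 < 7: take
  6 < 7: take
  9 >= 7: stop
Therefore out = [4, 6].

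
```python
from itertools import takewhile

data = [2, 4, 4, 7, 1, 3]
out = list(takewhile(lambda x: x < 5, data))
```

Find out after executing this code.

Step 1: takewhile stops at first element >= 5:
  2 < 5: take
  4 < 5: take
  4 < 5: take
  7 >= 5: stop
Therefore out = [2, 4, 4].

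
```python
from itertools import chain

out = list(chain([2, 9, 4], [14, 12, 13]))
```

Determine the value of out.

Step 1: chain() concatenates iterables: [2, 9, 4] + [14, 12, 13].
Therefore out = [2, 9, 4, 14, 12, 13].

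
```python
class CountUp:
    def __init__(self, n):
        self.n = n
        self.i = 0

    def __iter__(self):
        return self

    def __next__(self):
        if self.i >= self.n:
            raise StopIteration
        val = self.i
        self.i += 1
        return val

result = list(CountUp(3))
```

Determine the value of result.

Step 1: CountUp(3) creates an iterator counting 0 to 2.
Step 2: list() consumes all values: [0, 1, 2].
Therefore result = [0, 1, 2].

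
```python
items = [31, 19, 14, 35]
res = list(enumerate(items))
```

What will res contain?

Step 1: enumerate pairs each element with its index:
  (0, 31)
  (1, 19)
  (2, 14)
  (3, 35)
Therefore res = [(0, 31), (1, 19), (2, 14), (3, 35)].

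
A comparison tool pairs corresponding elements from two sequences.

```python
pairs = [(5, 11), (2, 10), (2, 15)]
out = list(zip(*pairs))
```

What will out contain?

Step 1: zip(*pairs) transposes: unzips [(5, 11), (2, 10), (2, 15)] into separate sequences.
Step 2: First elements: (5, 2, 2), second elements: (11, 10, 15).
Therefore out = [(5, 2, 2), (11, 10, 15)].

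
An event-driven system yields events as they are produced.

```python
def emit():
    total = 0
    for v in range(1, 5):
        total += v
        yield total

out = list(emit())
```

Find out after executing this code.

Step 1: Generator accumulates running sum:
  v=1: total = 1, yield 1
  v=2: total = 3, yield 3
  v=3: total = 6, yield 6
  v=4: total = 10, yield 10
Therefore out = [1, 3, 6, 10].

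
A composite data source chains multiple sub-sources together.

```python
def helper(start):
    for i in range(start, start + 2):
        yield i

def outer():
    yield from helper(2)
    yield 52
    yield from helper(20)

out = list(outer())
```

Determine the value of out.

Step 1: outer() delegates to helper(2):
  yield 2
  yield 3
Step 2: yield 52
Step 3: Delegates to helper(20):
  yield 20
  yield 21
Therefore out = [2, 3, 52, 20, 21].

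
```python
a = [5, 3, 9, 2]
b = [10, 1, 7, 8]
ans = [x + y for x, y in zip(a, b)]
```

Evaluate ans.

Step 1: Add corresponding elements:
  5 + 10 = 15
  3 + 1 = 4
  9 + 7 = 16
  2 + 8 = 10
Therefore ans = [15, 4, 16, 10].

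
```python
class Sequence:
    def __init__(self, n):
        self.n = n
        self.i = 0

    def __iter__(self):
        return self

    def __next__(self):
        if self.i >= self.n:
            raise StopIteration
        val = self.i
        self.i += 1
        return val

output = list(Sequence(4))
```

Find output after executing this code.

Step 1: Sequence(4) creates an iterator counting 0 to 3.
Step 2: list() consumes all values: [0, 1, 2, 3].
Therefore output = [0, 1, 2, 3].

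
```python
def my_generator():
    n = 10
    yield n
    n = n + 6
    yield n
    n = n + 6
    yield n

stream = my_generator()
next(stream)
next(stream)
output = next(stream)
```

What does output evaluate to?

Step 1: Trace through generator execution:
  Yield 1: n starts at 10, yield 10
  Yield 2: n = 10 + 6 = 16, yield 16
  Yield 3: n = 16 + 6 = 22, yield 22
Step 2: First next() gets 10, second next() gets the second value, third next() yields 22.
Therefore output = 22.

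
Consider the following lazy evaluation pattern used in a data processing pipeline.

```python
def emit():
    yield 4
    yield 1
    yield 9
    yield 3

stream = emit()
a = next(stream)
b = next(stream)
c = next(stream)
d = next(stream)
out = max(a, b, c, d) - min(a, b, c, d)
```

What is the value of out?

Step 1: Create generator and consume all values:
  a = next(stream) = 4
  b = next(stream) = 1
  c = next(stream) = 9
  d = next(stream) = 3
Step 2: max = 9, min = 1, out = 9 - 1 = 8.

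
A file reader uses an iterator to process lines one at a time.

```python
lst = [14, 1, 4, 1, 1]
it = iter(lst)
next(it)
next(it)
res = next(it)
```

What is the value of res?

Step 1: Create iterator over [14, 1, 4, 1, 1].
Step 2: next() consumes 14.
Step 3: next() consumes 1.
Step 4: next() returns 4.
Therefore res = 4.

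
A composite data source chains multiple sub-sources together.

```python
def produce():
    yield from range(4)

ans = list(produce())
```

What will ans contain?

Step 1: yield from delegates to the iterable, yielding each element.
Step 2: Collected values: [0, 1, 2, 3].
Therefore ans = [0, 1, 2, 3].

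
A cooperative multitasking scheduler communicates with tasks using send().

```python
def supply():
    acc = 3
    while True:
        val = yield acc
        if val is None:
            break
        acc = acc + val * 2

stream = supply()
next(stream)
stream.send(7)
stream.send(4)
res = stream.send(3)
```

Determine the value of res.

Step 1: next() -> yield acc=3.
Step 2: send(7) -> val=7, acc = 3 + 7*2 = 17, yield 17.
Step 3: send(4) -> val=4, acc = 17 + 4*2 = 25, yield 25.
Step 4: send(3) -> val=3, acc = 25 + 3*2 = 31, yield 31.
Therefore res = 31.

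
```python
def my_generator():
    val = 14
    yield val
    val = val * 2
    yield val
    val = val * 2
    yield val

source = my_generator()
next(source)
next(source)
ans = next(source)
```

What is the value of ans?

Step 1: Trace through generator execution:
  Yield 1: val starts at 14, yield 14
  Yield 2: val = 14 * 2 = 28, yield 28
  Yield 3: val = 28 * 2 = 56, yield 56
Step 2: First next() gets 14, second next() gets the second value, third next() yields 56.
Therefore ans = 56.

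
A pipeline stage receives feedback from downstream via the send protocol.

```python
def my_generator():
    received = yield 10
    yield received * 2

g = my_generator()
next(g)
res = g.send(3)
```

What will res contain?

Step 1: next(g) advances to first yield, producing 10.
Step 2: send(3) resumes, received = 3.
Step 3: yield received * 2 = 3 * 2 = 6.
Therefore res = 6.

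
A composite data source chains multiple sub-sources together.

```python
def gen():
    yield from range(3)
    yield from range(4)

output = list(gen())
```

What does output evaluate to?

Step 1: Trace yields in order:
  yield 0
  yield 1
  yield 2
  yield 0
  yield 1
  yield 2
  yield 3
Therefore output = [0, 1, 2, 0, 1, 2, 3].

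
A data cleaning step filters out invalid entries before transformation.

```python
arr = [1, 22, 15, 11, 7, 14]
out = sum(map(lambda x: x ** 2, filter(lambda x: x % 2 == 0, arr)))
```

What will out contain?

Step 1: Filter even numbers from [1, 22, 15, 11, 7, 14]: [22, 14]
Step 2: Square each: [484, 196]
Step 3: Sum = 680.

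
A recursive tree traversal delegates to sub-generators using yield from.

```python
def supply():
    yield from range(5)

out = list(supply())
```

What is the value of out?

Step 1: yield from delegates to the iterable, yielding each element.
Step 2: Collected values: [0, 1, 2, 3, 4].
Therefore out = [0, 1, 2, 3, 4].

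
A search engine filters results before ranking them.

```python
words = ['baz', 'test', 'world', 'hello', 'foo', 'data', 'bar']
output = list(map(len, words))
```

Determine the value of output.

Step 1: Map len() to each word:
  'baz' -> 3
  'test' -> 4
  'world' -> 5
  'hello' -> 5
  'foo' -> 3
  'data' -> 4
  'bar' -> 3
Therefore output = [3, 4, 5, 5, 3, 4, 3].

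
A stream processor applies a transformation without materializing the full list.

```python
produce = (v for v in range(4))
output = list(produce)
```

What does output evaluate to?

Step 1: Generator expression iterates range(4): [0, 1, 2, 3].
Step 2: list() collects all values.
Therefore output = [0, 1, 2, 3].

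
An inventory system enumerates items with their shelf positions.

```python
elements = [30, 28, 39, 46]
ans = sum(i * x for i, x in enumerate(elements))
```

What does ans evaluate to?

Step 1: Compute i * x for each (i, x) in enumerate([30, 28, 39, 46]):
  i=0, x=30: 0*30 = 0
  i=1, x=28: 1*28 = 28
  i=2, x=39: 2*39 = 78
  i=3, x=46: 3*46 = 138
Step 2: sum = 0 + 28 + 78 + 138 = 244.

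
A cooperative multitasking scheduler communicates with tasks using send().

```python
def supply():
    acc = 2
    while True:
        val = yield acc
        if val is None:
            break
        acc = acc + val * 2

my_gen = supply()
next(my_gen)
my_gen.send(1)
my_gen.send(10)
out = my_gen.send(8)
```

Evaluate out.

Step 1: next() -> yield acc=2.
Step 2: send(1) -> val=1, acc = 2 + 1*2 = 4, yield 4.
Step 3: send(10) -> val=10, acc = 4 + 10*2 = 24, yield 24.
Step 4: send(8) -> val=8, acc = 24 + 8*2 = 40, yield 40.
Therefore out = 40.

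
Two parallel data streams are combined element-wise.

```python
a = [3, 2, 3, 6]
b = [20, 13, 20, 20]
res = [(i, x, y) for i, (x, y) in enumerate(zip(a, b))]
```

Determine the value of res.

Step 1: enumerate(zip(a, b)) gives index with paired elements:
  i=0: (3, 20)
  i=1: (2, 13)
  i=2: (3, 20)
  i=3: (6, 20)
Therefore res = [(0, 3, 20), (1, 2, 13), (2, 3, 20), (3, 6, 20)].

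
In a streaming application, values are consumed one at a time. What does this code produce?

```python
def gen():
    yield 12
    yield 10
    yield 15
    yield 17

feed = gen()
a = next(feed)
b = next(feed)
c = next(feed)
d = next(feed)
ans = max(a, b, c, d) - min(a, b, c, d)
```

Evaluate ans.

Step 1: Create generator and consume all values:
  a = next(feed) = 12
  b = next(feed) = 10
  c = next(feed) = 15
  d = next(feed) = 17
Step 2: max = 17, min = 10, ans = 17 - 10 = 7.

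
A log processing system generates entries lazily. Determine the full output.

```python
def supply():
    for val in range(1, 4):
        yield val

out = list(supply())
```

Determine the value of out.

Step 1: The generator yields each value from range(1, 4).
Step 2: list() consumes all yields: [1, 2, 3].
Therefore out = [1, 2, 3].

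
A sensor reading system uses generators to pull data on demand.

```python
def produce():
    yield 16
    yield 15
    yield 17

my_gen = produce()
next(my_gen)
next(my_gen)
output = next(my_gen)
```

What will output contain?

Step 1: produce() creates a generator.
Step 2: next(my_gen) yields 16 (consumed and discarded).
Step 3: next(my_gen) yields 15 (consumed and discarded).
Step 4: next(my_gen) yields 17, assigned to output.
Therefore output = 17.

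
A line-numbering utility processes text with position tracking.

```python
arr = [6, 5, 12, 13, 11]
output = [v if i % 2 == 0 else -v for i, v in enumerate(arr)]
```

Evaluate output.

Step 1: For each (i, v), keep v if i is even, negate if odd:
  i=0 (even): keep 6
  i=1 (odd): negate to -5
  i=2 (even): keep 12
  i=3 (odd): negate to -13
  i=4 (even): keep 11
Therefore output = [6, -5, 12, -13, 11].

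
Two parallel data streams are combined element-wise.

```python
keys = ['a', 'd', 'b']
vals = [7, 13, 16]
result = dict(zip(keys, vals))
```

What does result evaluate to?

Step 1: zip pairs keys with values:
  'a' -> 7
  'd' -> 13
  'b' -> 16
Therefore result = {'a': 7, 'd': 13, 'b': 16}.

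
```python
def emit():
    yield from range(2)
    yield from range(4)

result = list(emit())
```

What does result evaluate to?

Step 1: Trace yields in order:
  yield 0
  yield 1
  yield 0
  yield 1
  yield 2
  yield 3
Therefore result = [0, 1, 0, 1, 2, 3].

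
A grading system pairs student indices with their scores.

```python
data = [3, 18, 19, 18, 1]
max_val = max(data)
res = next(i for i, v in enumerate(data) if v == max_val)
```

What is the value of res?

Step 1: max([3, 18, 19, 18, 1]) = 19.
Step 2: Find first index where value == 19:
  Index 0: 3 != 19
  Index 1: 18 != 19
  Index 2: 19 == 19, found!
Therefore res = 2.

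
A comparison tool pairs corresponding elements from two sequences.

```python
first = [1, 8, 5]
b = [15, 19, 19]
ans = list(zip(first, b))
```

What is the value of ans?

Step 1: zip pairs elements at same index:
  Index 0: (1, 15)
  Index 1: (8, 19)
  Index 2: (5, 19)
Therefore ans = [(1, 15), (8, 19), (5, 19)].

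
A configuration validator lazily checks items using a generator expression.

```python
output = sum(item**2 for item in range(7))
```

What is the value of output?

Step 1: Compute item**2 for each item in range(7):
  item=0: 0**2 = 0
  item=1: 1**2 = 1
  item=2: 2**2 = 4
  item=3: 3**2 = 9
  item=4: 4**2 = 16
  item=5: 5**2 = 25
  item=6: 6**2 = 36
Step 2: sum = 0 + 1 + 4 + 9 + 16 + 25 + 36 = 91.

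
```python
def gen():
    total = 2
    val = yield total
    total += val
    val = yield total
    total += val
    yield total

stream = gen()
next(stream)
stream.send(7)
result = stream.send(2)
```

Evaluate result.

Step 1: next() -> yield total=2.
Step 2: send(7) -> val=7, total = 2+7 = 9, yield 9.
Step 3: send(2) -> val=2, total = 9+2 = 11, yield 11.
Therefore result = 11.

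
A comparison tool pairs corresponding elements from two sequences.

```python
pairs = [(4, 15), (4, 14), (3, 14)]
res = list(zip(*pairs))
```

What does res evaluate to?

Step 1: zip(*pairs) transposes: unzips [(4, 15), (4, 14), (3, 14)] into separate sequences.
Step 2: First elements: (4, 4, 3), second elements: (15, 14, 14).
Therefore res = [(4, 4, 3), (15, 14, 14)].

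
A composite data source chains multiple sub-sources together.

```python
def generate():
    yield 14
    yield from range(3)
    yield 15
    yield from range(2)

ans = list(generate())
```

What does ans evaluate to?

Step 1: Trace yields in order:
  yield 14
  yield 0
  yield 1
  yield 2
  yield 15
  yield 0
  yield 1
Therefore ans = [14, 0, 1, 2, 15, 0, 1].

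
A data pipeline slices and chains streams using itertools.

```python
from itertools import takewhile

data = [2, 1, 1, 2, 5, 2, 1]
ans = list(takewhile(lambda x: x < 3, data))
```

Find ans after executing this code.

Step 1: takewhile stops at first element >= 3:
  2 < 3: take
  1 < 3: take
  1 < 3: take
  2 < 3: take
  5 >= 3: stop
Therefore ans = [2, 1, 1, 2].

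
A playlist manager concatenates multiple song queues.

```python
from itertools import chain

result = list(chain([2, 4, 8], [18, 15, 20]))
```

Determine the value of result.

Step 1: chain() concatenates iterables: [2, 4, 8] + [18, 15, 20].
Therefore result = [2, 4, 8, 18, 15, 20].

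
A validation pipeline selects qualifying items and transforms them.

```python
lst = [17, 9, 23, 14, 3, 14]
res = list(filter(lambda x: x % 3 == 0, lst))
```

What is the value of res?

Step 1: Filter elements divisible by 3:
  17 % 3 = 2: removed
  9 % 3 = 0: kept
  23 % 3 = 2: removed
  14 % 3 = 2: removed
  3 % 3 = 0: kept
  14 % 3 = 2: removed
Therefore res = [9, 3].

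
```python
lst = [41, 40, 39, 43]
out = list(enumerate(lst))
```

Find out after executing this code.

Step 1: enumerate pairs each element with its index:
  (0, 41)
  (1, 40)
  (2, 39)
  (3, 43)
Therefore out = [(0, 41), (1, 40), (2, 39), (3, 43)].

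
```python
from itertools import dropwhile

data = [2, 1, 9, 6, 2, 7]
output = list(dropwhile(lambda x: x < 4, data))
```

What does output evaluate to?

Step 1: dropwhile drops elements while < 4:
  2 < 4: dropped
  1 < 4: dropped
  9: kept (dropping stopped)
Step 2: Remaining elements kept regardless of condition.
Therefore output = [9, 6, 2, 7].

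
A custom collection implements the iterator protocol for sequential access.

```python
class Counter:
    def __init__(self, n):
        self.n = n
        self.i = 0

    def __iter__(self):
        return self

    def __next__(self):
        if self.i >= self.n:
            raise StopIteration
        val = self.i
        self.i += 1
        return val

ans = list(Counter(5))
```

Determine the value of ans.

Step 1: Counter(5) creates an iterator counting 0 to 4.
Step 2: list() consumes all values: [0, 1, 2, 3, 4].
Therefore ans = [0, 1, 2, 3, 4].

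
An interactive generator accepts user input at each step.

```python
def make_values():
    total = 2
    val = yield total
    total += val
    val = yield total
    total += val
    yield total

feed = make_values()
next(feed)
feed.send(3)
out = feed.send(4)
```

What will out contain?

Step 1: next() -> yield total=2.
Step 2: send(3) -> val=3, total = 2+3 = 5, yield 5.
Step 3: send(4) -> val=4, total = 5+4 = 9, yield 9.
Therefore out = 9.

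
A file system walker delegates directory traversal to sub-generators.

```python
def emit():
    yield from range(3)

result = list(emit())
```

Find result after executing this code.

Step 1: yield from delegates to the iterable, yielding each element.
Step 2: Collected values: [0, 1, 2].
Therefore result = [0, 1, 2].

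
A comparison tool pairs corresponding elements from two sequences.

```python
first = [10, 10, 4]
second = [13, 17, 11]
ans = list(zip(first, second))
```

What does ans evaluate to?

Step 1: zip pairs elements at same index:
  Index 0: (10, 13)
  Index 1: (10, 17)
  Index 2: (4, 11)
Therefore ans = [(10, 13), (10, 17), (4, 11)].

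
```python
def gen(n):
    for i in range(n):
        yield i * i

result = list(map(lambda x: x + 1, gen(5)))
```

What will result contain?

Step 1: gen(5) yields squares: [0, 1, 4, 9, 16].
Step 2: map adds 1 to each: [1, 2, 5, 10, 17].
Therefore result = [1, 2, 5, 10, 17].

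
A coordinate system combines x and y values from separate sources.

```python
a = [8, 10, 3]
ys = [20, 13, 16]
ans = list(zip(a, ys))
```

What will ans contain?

Step 1: zip pairs elements at same index:
  Index 0: (8, 20)
  Index 1: (10, 13)
  Index 2: (3, 16)
Therefore ans = [(8, 20), (10, 13), (3, 16)].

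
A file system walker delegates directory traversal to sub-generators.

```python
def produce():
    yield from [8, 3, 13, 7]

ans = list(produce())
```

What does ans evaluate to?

Step 1: yield from delegates to the iterable, yielding each element.
Step 2: Collected values: [8, 3, 13, 7].
Therefore ans = [8, 3, 13, 7].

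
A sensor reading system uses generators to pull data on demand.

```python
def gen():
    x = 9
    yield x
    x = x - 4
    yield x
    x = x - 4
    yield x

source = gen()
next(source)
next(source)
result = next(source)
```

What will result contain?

Step 1: Trace through generator execution:
  Yield 1: x starts at 9, yield 9
  Yield 2: x = 9 - 4 = 5, yield 5
  Yield 3: x = 5 - 4 = 1, yield 1
Step 2: First next() gets 9, second next() gets the second value, third next() yields 1.
Therefore result = 1.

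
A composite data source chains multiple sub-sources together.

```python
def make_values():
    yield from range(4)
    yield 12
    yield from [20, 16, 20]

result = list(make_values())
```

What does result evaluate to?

Step 1: Trace yields in order:
  yield 0
  yield 1
  yield 2
  yield 3
  yield 12
  yield 20
  yield 16
  yield 20
Therefore result = [0, 1, 2, 3, 12, 20, 16, 20].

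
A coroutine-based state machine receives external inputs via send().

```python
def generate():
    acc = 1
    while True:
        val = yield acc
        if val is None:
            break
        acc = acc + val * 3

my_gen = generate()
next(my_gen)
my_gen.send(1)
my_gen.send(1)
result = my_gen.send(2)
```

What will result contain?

Step 1: next() -> yield acc=1.
Step 2: send(1) -> val=1, acc = 1 + 1*3 = 4, yield 4.
Step 3: send(1) -> val=1, acc = 4 + 1*3 = 7, yield 7.
Step 4: send(2) -> val=2, acc = 7 + 2*3 = 13, yield 13.
Therefore result = 13.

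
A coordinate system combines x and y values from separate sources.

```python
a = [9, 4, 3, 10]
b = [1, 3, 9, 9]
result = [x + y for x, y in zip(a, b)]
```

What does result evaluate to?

Step 1: Add corresponding elements:
  9 + 1 = 10
  4 + 3 = 7
  3 + 9 = 12
  10 + 9 = 19
Therefore result = [10, 7, 12, 19].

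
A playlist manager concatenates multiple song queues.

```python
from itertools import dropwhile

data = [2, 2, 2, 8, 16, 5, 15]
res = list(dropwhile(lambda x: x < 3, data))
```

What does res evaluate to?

Step 1: dropwhile drops elements while < 3:
  2 < 3: dropped
  2 < 3: dropped
  2 < 3: dropped
  8: kept (dropping stopped)
Step 2: Remaining elements kept regardless of condition.
Therefore res = [8, 16, 5, 15].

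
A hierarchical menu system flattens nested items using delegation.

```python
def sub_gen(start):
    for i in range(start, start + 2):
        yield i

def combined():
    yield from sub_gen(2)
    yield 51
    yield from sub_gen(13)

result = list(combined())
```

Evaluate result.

Step 1: combined() delegates to sub_gen(2):
  yield 2
  yield 3
Step 2: yield 51
Step 3: Delegates to sub_gen(13):
  yield 13
  yield 14
Therefore result = [2, 3, 51, 13, 14].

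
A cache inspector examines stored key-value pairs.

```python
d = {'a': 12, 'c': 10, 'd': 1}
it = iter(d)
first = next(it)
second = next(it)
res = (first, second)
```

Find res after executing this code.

Step 1: iter(d) iterates over keys: ['a', 'c', 'd'].
Step 2: first = next(it) = 'a', second = next(it) = 'c'.
Therefore res = ('a', 'c').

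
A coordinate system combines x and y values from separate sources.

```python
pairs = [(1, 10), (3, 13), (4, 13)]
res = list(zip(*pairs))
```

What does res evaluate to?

Step 1: zip(*pairs) transposes: unzips [(1, 10), (3, 13), (4, 13)] into separate sequences.
Step 2: First elements: (1, 3, 4), second elements: (10, 13, 13).
Therefore res = [(1, 3, 4), (10, 13, 13)].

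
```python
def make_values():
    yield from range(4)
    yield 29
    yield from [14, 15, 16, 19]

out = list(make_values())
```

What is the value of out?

Step 1: Trace yields in order:
  yield 0
  yield 1
  yield 2
  yield 3
  yield 29
  yield 14
  yield 15
  yield 16
  yield 19
Therefore out = [0, 1, 2, 3, 29, 14, 15, 16, 19].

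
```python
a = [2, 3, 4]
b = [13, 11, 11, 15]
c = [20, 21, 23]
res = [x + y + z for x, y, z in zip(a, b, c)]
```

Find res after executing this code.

Step 1: zip three lists (truncates to shortest, len=3):
  2 + 13 + 20 = 35
  3 + 11 + 21 = 35
  4 + 11 + 23 = 38
Therefore res = [35, 35, 38].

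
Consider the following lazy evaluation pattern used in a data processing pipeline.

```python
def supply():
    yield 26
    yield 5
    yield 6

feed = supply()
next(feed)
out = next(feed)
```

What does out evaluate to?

Step 1: supply() creates a generator.
Step 2: next(feed) yields 26 (consumed and discarded).
Step 3: next(feed) yields 5, assigned to out.
Therefore out = 5.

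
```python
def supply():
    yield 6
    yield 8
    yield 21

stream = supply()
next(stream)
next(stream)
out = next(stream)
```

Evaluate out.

Step 1: supply() creates a generator.
Step 2: next(stream) yields 6 (consumed and discarded).
Step 3: next(stream) yields 8 (consumed and discarded).
Step 4: next(stream) yields 21, assigned to out.
Therefore out = 21.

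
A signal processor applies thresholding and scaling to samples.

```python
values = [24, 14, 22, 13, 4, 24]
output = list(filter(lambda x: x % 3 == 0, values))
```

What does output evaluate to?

Step 1: Filter elements divisible by 3:
  24 % 3 = 0: kept
  14 % 3 = 2: removed
  22 % 3 = 1: removed
  13 % 3 = 1: removed
  4 % 3 = 1: removed
  24 % 3 = 0: kept
Therefore output = [24, 24].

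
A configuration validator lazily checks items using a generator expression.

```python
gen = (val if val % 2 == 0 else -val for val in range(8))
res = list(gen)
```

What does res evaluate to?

Step 1: For each val in range(8), yield val if even, else -val:
  val=0: even, yield 0
  val=1: odd, yield -1
  val=2: even, yield 2
  val=3: odd, yield -3
  val=4: even, yield 4
  val=5: odd, yield -5
  val=6: even, yield 6
  val=7: odd, yield -7
Therefore res = [0, -1, 2, -3, 4, -5, 6, -7].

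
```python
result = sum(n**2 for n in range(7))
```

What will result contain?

Step 1: Compute n**2 for each n in range(7):
  n=0: 0**2 = 0
  n=1: 1**2 = 1
  n=2: 2**2 = 4
  n=3: 3**2 = 9
  n=4: 4**2 = 16
  n=5: 5**2 = 25
  n=6: 6**2 = 36
Step 2: sum = 0 + 1 + 4 + 9 + 16 + 25 + 36 = 91.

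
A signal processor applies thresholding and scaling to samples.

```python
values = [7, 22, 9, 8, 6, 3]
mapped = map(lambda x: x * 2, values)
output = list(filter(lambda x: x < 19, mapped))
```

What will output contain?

Step 1: Map x * 2:
  7 -> 14
  22 -> 44
  9 -> 18
  8 -> 16
  6 -> 12
  3 -> 6
Step 2: Filter for < 19:
  14: kept
  44: removed
  18: kept
  16: kept
  12: kept
  6: kept
Therefore output = [14, 18, 16, 12, 6].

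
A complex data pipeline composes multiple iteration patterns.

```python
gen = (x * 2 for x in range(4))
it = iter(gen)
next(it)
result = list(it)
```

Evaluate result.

Step 1: Generator produces [0, 2, 4, 6].
Step 2: next(it) consumes first element (0).
Step 3: list(it) collects remaining: [2, 4, 6].
Therefore result = [2, 4, 6].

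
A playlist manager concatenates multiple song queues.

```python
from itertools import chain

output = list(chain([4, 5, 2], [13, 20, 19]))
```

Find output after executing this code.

Step 1: chain() concatenates iterables: [4, 5, 2] + [13, 20, 19].
Therefore output = [4, 5, 2, 13, 20, 19].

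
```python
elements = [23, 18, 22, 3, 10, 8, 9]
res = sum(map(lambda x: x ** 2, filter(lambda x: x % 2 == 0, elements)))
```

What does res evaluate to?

Step 1: Filter even numbers from [23, 18, 22, 3, 10, 8, 9]: [18, 22, 10, 8]
Step 2: Square each: [324, 484, 100, 64]
Step 3: Sum = 972.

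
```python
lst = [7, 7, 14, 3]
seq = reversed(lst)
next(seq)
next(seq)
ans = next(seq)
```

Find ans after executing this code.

Step 1: reversed([7, 7, 14, 3]) gives iterator: [3, 14, 7, 7].
Step 2: First next() = 3, second next() = 14.
Step 3: Third next() = 7.
Therefore ans = 7.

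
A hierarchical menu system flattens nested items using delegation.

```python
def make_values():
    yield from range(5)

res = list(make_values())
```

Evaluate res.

Step 1: yield from delegates to the iterable, yielding each element.
Step 2: Collected values: [0, 1, 2, 3, 4].
Therefore res = [0, 1, 2, 3, 4].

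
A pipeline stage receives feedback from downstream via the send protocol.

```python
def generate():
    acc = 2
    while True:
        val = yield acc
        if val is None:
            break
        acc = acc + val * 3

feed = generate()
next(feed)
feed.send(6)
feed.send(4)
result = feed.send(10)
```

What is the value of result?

Step 1: next() -> yield acc=2.
Step 2: send(6) -> val=6, acc = 2 + 6*3 = 20, yield 20.
Step 3: send(4) -> val=4, acc = 20 + 4*3 = 32, yield 32.
Step 4: send(10) -> val=10, acc = 32 + 10*3 = 62, yield 62.
Therefore result = 62.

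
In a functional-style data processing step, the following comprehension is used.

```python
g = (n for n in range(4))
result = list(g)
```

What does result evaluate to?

Step 1: Generator expression iterates range(4): [0, 1, 2, 3].
Step 2: list() collects all values.
Therefore result = [0, 1, 2, 3].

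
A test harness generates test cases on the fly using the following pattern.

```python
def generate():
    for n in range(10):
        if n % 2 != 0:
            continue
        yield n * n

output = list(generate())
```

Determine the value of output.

Step 1: Only yield n**2 when n is divisible by 2:
  n=0: 0 % 2 == 0, yield 0**2 = 0
  n=2: 2 % 2 == 0, yield 2**2 = 4
  n=4: 4 % 2 == 0, yield 4**2 = 16
  n=6: 6 % 2 == 0, yield 6**2 = 36
  n=8: 8 % 2 == 0, yield 8**2 = 64
Therefore output = [0, 4, 16, 36, 64].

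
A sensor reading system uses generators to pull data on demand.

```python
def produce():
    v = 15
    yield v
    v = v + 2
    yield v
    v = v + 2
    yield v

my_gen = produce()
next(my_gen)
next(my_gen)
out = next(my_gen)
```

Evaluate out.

Step 1: Trace through generator execution:
  Yield 1: v starts at 15, yield 15
  Yield 2: v = 15 + 2 = 17, yield 17
  Yield 3: v = 17 + 2 = 19, yield 19
Step 2: First next() gets 15, second next() gets the second value, third next() yields 19.
Therefore out = 19.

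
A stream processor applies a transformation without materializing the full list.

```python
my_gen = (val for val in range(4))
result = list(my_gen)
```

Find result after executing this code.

Step 1: Generator expression iterates range(4): [0, 1, 2, 3].
Step 2: list() collects all values.
Therefore result = [0, 1, 2, 3].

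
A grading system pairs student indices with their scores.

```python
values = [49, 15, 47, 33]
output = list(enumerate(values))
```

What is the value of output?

Step 1: enumerate pairs each element with its index:
  (0, 49)
  (1, 15)
  (2, 47)
  (3, 33)
Therefore output = [(0, 49), (1, 15), (2, 47), (3, 33)].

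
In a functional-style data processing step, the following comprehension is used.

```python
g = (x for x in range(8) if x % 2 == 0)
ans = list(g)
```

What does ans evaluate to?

Step 1: Filter range(8) keeping only even values:
  x=0: even, included
  x=1: odd, excluded
  x=2: even, included
  x=3: odd, excluded
  x=4: even, included
  x=5: odd, excluded
  x=6: even, included
  x=7: odd, excluded
Therefore ans = [0, 2, 4, 6].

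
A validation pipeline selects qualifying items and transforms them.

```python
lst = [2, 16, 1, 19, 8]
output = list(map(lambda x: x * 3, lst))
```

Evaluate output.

Step 1: Apply lambda x: x * 3 to each element:
  2 -> 6
  16 -> 48
  1 -> 3
  19 -> 57
  8 -> 24
Therefore output = [6, 48, 3, 57, 24].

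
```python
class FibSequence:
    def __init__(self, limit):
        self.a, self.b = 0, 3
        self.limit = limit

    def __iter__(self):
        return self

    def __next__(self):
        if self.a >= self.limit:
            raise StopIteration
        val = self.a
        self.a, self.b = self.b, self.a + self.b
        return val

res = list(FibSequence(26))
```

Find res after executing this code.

Step 1: Fibonacci-like sequence (a=0, b=3) until >= 26:
  Yield 0, then a,b = 3,3
  Yield 3, then a,b = 3,6
  Yield 3, then a,b = 6,9
  Yield 6, then a,b = 9,15
  Yield 9, then a,b = 15,24
  Yield 15, then a,b = 24,39
  Yield 24, then a,b = 39,63
Step 2: 39 >= 26, stop.
Therefore res = [0, 3, 3, 6, 9, 15, 24].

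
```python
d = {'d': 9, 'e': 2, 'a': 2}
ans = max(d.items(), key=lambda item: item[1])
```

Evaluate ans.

Step 1: Find item with maximum value:
  ('d', 9)
  ('e', 2)
  ('a', 2)
Step 2: Maximum value is 9 at key 'd'.
Therefore ans = ('d', 9).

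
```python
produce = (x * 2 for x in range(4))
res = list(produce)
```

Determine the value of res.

Step 1: For each x in range(4), compute x*2:
  x=0: 0*2 = 0
  x=1: 1*2 = 2
  x=2: 2*2 = 4
  x=3: 3*2 = 6
Therefore res = [0, 2, 4, 6].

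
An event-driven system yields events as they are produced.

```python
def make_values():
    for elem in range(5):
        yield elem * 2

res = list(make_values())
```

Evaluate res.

Step 1: For each elem in range(5), yield elem * 2:
  elem=0: yield 0 * 2 = 0
  elem=1: yield 1 * 2 = 2
  elem=2: yield 2 * 2 = 4
  elem=3: yield 3 * 2 = 6
  elem=4: yield 4 * 2 = 8
Therefore res = [0, 2, 4, 6, 8].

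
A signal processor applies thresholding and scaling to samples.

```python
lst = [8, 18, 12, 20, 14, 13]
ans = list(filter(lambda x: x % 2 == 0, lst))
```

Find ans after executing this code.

Step 1: Filter elements divisible by 2:
  8 % 2 = 0: kept
  18 % 2 = 0: kept
  12 % 2 = 0: kept
  20 % 2 = 0: kept
  14 % 2 = 0: kept
  13 % 2 = 1: removed
Therefore ans = [8, 18, 12, 20, 14].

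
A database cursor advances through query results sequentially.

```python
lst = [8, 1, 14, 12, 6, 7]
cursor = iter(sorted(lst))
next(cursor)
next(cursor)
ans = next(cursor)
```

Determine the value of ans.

Step 1: sorted([8, 1, 14, 12, 6, 7]) = [1, 6, 7, 8, 12, 14].
Step 2: Create iterator and skip 2 elements.
Step 3: next() returns 7.
Therefore ans = 7.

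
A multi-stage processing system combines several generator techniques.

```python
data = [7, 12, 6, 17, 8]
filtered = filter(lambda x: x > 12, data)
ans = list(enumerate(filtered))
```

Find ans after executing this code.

Step 1: Filter [7, 12, 6, 17, 8] for > 12: [17].
Step 2: enumerate re-indexes from 0: [(0, 17)].
Therefore ans = [(0, 17)].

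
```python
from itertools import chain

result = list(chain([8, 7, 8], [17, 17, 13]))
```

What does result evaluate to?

Step 1: chain() concatenates iterables: [8, 7, 8] + [17, 17, 13].
Therefore result = [8, 7, 8, 17, 17, 13].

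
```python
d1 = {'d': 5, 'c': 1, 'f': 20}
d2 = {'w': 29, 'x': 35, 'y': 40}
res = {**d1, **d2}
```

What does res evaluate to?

Step 1: Merge d1 and d2 (d2 values override on key conflicts).
Step 2: d1 has keys ['d', 'c', 'f'], d2 has keys ['w', 'x', 'y'].
Therefore res = {'d': 5, 'c': 1, 'f': 20, 'w': 29, 'x': 35, 'y': 40}.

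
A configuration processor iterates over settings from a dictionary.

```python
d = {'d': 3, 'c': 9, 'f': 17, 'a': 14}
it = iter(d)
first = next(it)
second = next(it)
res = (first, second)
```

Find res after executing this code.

Step 1: iter(d) iterates over keys: ['d', 'c', 'f', 'a'].
Step 2: first = next(it) = 'd', second = next(it) = 'c'.
Therefore res = ('d', 'c').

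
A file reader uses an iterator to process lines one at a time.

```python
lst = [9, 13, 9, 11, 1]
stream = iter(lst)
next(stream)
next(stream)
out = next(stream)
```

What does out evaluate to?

Step 1: Create iterator over [9, 13, 9, 11, 1].
Step 2: next() consumes 9.
Step 3: next() consumes 13.
Step 4: next() returns 9.
Therefore out = 9.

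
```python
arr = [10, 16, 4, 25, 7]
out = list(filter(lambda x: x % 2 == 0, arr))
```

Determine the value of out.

Step 1: Filter elements divisible by 2:
  10 % 2 = 0: kept
  16 % 2 = 0: kept
  4 % 2 = 0: kept
  25 % 2 = 1: removed
  7 % 2 = 1: removed
Therefore out = [10, 16, 4].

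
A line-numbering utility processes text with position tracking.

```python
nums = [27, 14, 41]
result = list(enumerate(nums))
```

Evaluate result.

Step 1: enumerate pairs each element with its index:
  (0, 27)
  (1, 14)
  (2, 41)
Therefore result = [(0, 27), (1, 14), (2, 41)].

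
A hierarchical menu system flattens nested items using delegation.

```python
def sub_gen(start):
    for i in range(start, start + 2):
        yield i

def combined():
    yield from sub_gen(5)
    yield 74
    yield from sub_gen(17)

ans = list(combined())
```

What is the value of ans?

Step 1: combined() delegates to sub_gen(5):
  yield 5
  yield 6
Step 2: yield 74
Step 3: Delegates to sub_gen(17):
  yield 17
  yield 18
Therefore ans = [5, 6, 74, 17, 18].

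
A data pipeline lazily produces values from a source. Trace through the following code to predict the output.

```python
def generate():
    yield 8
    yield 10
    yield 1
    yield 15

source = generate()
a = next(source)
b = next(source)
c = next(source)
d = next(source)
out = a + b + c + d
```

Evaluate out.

Step 1: Create generator and consume all values:
  a = next(source) = 8
  b = next(source) = 10
  c = next(source) = 1
  d = next(source) = 15
Step 2: out = 8 + 10 + 1 + 15 = 34.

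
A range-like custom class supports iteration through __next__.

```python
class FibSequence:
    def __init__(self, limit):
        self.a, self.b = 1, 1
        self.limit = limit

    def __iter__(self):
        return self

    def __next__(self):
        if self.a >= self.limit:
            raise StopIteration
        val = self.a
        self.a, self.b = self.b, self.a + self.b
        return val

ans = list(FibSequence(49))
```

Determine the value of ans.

Step 1: Fibonacci-like sequence (a=1, b=1) until >= 49:
  Yield 1, then a,b = 1,2
  Yield 1, then a,b = 2,3
  Yield 2, then a,b = 3,5
  Yield 3, then a,b = 5,8
  Yield 5, then a,b = 8,13
  Yield 8, then a,b = 13,21
  Yield 13, then a,b = 21,34
  Yield 21, then a,b = 34,55
  Yield 34, then a,b = 55,89
Step 2: 55 >= 49, stop.
Therefore ans = [1, 1, 2, 3, 5, 8, 13, 21, 34].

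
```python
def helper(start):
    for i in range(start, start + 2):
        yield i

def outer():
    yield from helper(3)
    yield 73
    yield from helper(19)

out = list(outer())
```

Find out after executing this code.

Step 1: outer() delegates to helper(3):
  yield 3
  yield 4
Step 2: yield 73
Step 3: Delegates to helper(19):
  yield 19
  yield 20
Therefore out = [3, 4, 73, 19, 20].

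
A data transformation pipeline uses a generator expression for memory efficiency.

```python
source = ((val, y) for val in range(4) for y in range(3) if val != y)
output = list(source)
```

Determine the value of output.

Step 1: Nested generator over range(4) x range(3) where val != y:
  (0, 0): excluded (val == y)
  (0, 1): included
  (0, 2): included
  (1, 0): included
  (1, 1): excluded (val == y)
  (1, 2): included
  (2, 0): included
  (2, 1): included
  (2, 2): excluded (val == y)
  (3, 0): included
  (3, 1): included
  (3, 2): included
Therefore output = [(0, 1), (0, 2), (1, 0), (1, 2), (2, 0), (2, 1), (3, 0), (3, 1), (3, 2)].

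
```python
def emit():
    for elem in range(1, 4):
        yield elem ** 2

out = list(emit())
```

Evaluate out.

Step 1: For each elem in range(1, 4), yield elem**2:
  elem=1: yield 1**2 = 1
  elem=2: yield 2**2 = 4
  elem=3: yield 3**2 = 9
Therefore out = [1, 4, 9].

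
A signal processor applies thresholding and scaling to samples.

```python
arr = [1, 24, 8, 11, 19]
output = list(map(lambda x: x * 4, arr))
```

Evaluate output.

Step 1: Apply lambda x: x * 4 to each element:
  1 -> 4
  24 -> 96
  8 -> 32
  11 -> 44
  19 -> 76
Therefore output = [4, 96, 32, 44, 76].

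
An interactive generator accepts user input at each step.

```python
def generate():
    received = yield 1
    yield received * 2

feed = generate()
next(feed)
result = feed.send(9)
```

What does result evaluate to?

Step 1: next(feed) advances to first yield, producing 1.
Step 2: send(9) resumes, received = 9.
Step 3: yield received * 2 = 9 * 2 = 18.
Therefore result = 18.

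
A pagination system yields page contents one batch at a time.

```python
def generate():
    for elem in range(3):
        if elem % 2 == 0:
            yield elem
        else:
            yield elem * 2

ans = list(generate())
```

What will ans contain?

Step 1: For each elem in range(3), yield elem if even, else elem*2:
  elem=0 (even): yield 0
  elem=1 (odd): yield 1*2 = 2
  elem=2 (even): yield 2
Therefore ans = [0, 2, 2].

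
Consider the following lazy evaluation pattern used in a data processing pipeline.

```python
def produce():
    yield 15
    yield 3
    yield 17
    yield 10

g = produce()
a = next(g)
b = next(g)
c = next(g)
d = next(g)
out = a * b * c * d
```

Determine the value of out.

Step 1: Create generator and consume all values:
  a = next(g) = 15
  b = next(g) = 3
  c = next(g) = 17
  d = next(g) = 10
Step 2: out = 15 * 3 * 17 * 10 = 7650.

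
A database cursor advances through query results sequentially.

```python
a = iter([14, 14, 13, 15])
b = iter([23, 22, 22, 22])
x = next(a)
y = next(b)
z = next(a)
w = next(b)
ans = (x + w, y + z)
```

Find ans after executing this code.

Step 1: a iterates [14, 14, 13, 15], b iterates [23, 22, 22, 22].
Step 2: x = next(a) = 14, y = next(b) = 23.
Step 3: z = next(a) = 14, w = next(b) = 22.
Step 4: ans = (14 + 22, 23 + 14) = (36, 37).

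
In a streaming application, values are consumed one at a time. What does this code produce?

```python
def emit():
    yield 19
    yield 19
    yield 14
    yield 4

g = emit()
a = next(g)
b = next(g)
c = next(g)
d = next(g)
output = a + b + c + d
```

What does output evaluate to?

Step 1: Create generator and consume all values:
  a = next(g) = 19
  b = next(g) = 19
  c = next(g) = 14
  d = next(g) = 4
Step 2: output = 19 + 19 + 14 + 4 = 56.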